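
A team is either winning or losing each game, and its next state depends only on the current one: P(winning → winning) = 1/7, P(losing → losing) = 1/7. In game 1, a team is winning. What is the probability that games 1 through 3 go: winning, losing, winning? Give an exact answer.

Game 1 is given. For each transition, use the conditional probability from the current state:
P(losing | winning) = 6/7; P(winning | losing) = 6/7.
P = 6/7 × 6/7 = 36/49.

36/49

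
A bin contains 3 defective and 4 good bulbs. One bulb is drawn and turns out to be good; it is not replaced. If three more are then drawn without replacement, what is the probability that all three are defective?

1/20

With the first bulb removed, 3 defective remain out of 6.
P = 3/6 × 2/5 × 1/4 = 6/120 = 1/20.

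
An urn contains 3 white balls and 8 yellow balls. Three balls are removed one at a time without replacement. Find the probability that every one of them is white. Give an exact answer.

P(all white) = 3/11 × 2/10 × 1/9 = 6/990 = 1/165.

1/165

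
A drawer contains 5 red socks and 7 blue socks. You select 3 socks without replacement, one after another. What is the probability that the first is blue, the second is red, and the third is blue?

7/44

Each draw changes the counts, so multiply the conditional probabilities along the sequence:
P = 7/12 × 5/11 × 6/10 = 210/1320 = 7/44.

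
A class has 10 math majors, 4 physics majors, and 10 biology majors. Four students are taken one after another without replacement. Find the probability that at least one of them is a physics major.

P(no physics majors) = 20/24 × 19/23 × 18/22 × 17/21 = 116280/255024 = 1615/3542.
P(at least one) = 1 − 1615/3542 = 1927/3542.

1927/3542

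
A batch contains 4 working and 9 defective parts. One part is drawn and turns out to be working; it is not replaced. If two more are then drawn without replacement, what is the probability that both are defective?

6/11

After the first draw, 9 of the remaining 12 parts are defective.
P = 9/12 × 8/11 = 72/132 = 6/11.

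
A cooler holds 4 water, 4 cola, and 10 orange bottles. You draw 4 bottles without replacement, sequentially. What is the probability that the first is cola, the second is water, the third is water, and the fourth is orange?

Multiply the probability of each draw given the previous ones:
P = 4/18 × 4/17 × 3/16 × 10/15 = 480/73440 = 1/153.

1/153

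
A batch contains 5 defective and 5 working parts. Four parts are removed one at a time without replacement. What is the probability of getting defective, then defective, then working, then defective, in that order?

Chain rule:
P = 5/10 × 4/9 × 5/8 × 3/7 = 300/5040 = 5/84.

5/84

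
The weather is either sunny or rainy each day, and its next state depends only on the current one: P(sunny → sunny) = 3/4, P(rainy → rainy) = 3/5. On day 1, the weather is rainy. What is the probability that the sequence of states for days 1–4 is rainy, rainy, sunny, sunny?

9/50

Day 1 is given. For each transition, use the conditional probability from the current state:
P(rainy | rainy) = 3/5; P(sunny | rainy) = 2/5; P(sunny | sunny) = 3/4.
P = 3/5 × 2/5 × 3/4 = 18/100 = 9/50.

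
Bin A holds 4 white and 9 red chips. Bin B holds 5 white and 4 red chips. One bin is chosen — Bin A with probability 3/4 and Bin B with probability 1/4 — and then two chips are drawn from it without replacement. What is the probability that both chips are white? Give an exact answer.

From Bin A: P(both white) = (4/13)(3/12) = 1/13.
From Bin B: P(both white) = (5/9)(4/8) = 5/18.
Total probability = (3/4)(1/13) + (1/4)(5/18) = 119/936.

119/936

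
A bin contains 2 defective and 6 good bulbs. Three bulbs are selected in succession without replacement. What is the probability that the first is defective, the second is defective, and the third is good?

1/28

Multiply the probability of each draw given the previous ones:
P = 2/8 × 1/7 × 6/6 = 12/336 = 1/28.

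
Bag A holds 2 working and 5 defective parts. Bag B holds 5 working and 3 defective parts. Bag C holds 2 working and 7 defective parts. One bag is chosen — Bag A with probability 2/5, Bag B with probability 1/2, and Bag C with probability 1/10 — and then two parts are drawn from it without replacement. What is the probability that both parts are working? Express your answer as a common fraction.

From Bag A: P(both working) = (2/7)(1/6) = 1/21.
From Bag B: P(both working) = (5/8)(4/7) = 5/14.
From Bag C: P(both working) = (2/9)(1/8) = 1/36.
Total probability = (2/5)(1/21) + (1/2)(5/14) + (1/10)(1/36) = 101/504.

101/504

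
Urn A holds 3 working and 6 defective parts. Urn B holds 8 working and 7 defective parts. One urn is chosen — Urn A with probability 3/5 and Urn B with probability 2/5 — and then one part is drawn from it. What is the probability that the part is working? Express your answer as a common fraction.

31/75

From Urn A: P(working) = 3/9.
From Urn B: P(working) = 8/15.
Total probability = (3/5)(3/9) + (2/5)(8/15) = 31/75.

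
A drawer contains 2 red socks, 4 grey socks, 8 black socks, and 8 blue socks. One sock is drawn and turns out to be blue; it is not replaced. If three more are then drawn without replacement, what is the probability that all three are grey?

After the first draw, 4 of the remaining 21 socks are grey.
P = 4/21 × 3/20 × 2/19 = 24/7980 = 2/665.

2/665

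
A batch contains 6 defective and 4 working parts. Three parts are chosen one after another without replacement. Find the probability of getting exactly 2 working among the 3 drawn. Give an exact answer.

3/10

One ordering (working drawn first) has probability 4/10 × 3/9 × 6/8 = 72/720 = 1/10.
There are C(3,2) = 3 such orderings, each equally likely, so P = 3 × 1/10 = 3/10.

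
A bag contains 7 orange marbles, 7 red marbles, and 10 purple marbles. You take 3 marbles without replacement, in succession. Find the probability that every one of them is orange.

35/2024

P(every draw is orange) = 7/24 × 6/23 × 5/22 = 210/12144 = 35/2024.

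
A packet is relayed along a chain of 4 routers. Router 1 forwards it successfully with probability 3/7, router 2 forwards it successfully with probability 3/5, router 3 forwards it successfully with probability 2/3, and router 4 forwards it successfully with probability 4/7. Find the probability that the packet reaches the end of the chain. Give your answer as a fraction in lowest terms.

24/245

The events are sequential, so multiply the conditional probabilities:
P = 3/7 × 3/5 × 2/3 × 4/7 = 72/735 = 24/245.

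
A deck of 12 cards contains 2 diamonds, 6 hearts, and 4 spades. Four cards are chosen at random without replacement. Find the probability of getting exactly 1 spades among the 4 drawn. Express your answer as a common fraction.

224/495

One ordering (a spade drawn first) has probability 4/12 × 8/11 × 7/10 × 6/9 = 1344/11880 = 56/495.
There are C(4,1) = 4 such orderings, each equally likely, so P = 4 × 56/495 = 224/495.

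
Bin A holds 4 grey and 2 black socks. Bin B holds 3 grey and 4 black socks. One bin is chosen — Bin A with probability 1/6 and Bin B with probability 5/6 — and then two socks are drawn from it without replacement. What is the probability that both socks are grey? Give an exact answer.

13/70

From Bin A: P(both grey) = (4/6)(3/5) = 2/5.
From Bin B: P(both grey) = (3/7)(2/6) = 1/7.
Total probability = (1/6)(2/5) + (5/6)(1/7) = 13/70.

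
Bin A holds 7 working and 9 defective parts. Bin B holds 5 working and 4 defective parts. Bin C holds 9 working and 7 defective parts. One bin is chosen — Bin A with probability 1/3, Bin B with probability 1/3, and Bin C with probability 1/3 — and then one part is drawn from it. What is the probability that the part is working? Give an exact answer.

14/27

From Bin A: P(working) = 7/16.
From Bin B: P(working) = 5/9.
From Bin C: P(working) = 9/16.
Total probability = (1/3)(7/16) + (1/3)(5/9) + (1/3)(9/16) = 14/27.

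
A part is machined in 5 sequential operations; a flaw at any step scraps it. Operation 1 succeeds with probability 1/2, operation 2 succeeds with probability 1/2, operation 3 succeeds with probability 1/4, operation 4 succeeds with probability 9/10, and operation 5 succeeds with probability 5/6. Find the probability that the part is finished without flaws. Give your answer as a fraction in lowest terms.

3/64

The events are sequential, so multiply the conditional probabilities:
P = 1/2 × 1/2 × 1/4 × 9/10 × 5/6 = 45/960 = 3/64.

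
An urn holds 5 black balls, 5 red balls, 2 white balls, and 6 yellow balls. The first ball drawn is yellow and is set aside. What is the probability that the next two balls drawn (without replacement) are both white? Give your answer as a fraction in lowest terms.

1/136

After the first draw, 2 of the remaining 17 balls are white.
P = 2/17 × 1/16 = 2/272 = 1/136.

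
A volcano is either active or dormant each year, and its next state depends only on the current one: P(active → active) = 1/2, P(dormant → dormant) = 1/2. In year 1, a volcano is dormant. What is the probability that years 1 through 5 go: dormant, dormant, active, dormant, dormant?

1/16

Year 1 is given. For each transition, use the conditional probability from the current state:
P(dormant | dormant) = 1/2; P(active | dormant) = 1/2; P(dormant | active) = 1/2; P(dormant | dormant) = 1/2.
P = 1/2 × 1/2 × 1/2 × 1/2 = 1/16.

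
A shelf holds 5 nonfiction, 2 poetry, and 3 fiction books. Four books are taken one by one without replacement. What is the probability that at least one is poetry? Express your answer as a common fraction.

2/3

P(no poetry) = 8/10 × 7/9 × 6/8 × 5/7 = 1680/5040 = 1/3.
P(at least one) = 1 − 1/3 = 2/3.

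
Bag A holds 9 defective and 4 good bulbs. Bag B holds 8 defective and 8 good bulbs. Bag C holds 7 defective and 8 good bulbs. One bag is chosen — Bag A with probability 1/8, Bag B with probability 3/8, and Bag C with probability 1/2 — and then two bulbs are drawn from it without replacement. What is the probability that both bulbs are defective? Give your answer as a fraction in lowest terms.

51/208

From Bag A: P(both defective) = (9/13)(8/12) = 6/13.
From Bag B: P(both defective) = (8/16)(7/15) = 7/30.
From Bag C: P(both defective) = (7/15)(6/14) = 1/5.
Total probability = (1/8)(6/13) + (3/8)(7/30) + (1/2)(1/5) = 51/208.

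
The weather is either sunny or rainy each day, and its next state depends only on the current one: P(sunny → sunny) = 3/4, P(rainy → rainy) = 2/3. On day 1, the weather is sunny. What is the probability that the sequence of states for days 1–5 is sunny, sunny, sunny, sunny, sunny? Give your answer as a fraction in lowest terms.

81/256

Day 1 is given. For each transition, use the conditional probability from the current state:
P(sunny | sunny) = 3/4; P(sunny | sunny) = 3/4; P(sunny | sunny) = 3/4; P(sunny | sunny) = 3/4.
P = 3/4 × 3/4 × 3/4 × 3/4 = 81/256.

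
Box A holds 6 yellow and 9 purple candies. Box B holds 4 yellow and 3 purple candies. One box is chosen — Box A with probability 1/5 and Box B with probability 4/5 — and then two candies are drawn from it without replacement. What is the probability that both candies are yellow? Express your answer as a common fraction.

9/35

From Box A: P(both yellow) = (6/15)(5/14) = 1/7.
From Box B: P(both yellow) = (4/7)(3/6) = 2/7.
Total probability = (1/5)(1/7) + (4/5)(2/7) = 9/35.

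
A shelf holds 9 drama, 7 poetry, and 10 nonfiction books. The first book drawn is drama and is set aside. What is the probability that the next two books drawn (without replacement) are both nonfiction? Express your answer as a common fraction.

After the first draw, 10 of the remaining 25 books are nonfiction.
P = 10/25 × 9/24 = 90/600 = 3/20.

3/20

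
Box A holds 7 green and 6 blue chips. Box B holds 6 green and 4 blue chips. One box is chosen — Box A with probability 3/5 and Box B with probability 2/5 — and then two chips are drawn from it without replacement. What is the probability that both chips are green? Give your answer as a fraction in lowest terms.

From Box A: P(both green) = (7/13)(6/12) = 7/26.
From Box B: P(both green) = (6/10)(5/9) = 1/3.
Total probability = (3/5)(7/26) + (2/5)(1/3) = 23/78.

23/78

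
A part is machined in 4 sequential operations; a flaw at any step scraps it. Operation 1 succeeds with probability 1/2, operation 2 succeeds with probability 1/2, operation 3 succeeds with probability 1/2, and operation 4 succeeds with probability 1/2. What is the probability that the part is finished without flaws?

1/16

Multiplying along the chain,
P = 1/2 × 1/2 × 1/2 × 1/2 = 1/16.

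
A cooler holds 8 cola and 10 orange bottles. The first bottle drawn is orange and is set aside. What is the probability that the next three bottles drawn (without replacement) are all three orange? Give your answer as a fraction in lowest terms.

21/170

After the first draw, 9 of the remaining 17 bottles are orange.
P = 9/17 × 8/16 × 7/15 = 504/4080 = 21/170.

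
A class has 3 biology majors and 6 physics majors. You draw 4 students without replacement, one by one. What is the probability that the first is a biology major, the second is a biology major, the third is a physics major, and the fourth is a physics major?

Each draw changes the counts, so multiply the conditional probabilities along the sequence:
P = 3/9 × 2/8 × 6/7 × 5/6 = 180/3024 = 5/84.

5/84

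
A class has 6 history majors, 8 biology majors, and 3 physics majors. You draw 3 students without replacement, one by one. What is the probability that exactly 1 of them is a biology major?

36/85

One ordering (a biology major drawn first) has probability 8/17 × 9/16 × 8/15 = 576/4080 = 12/85.
There are C(3,1) = 3 such orderings, each equally likely, so P = 3 × 12/85 = 36/85.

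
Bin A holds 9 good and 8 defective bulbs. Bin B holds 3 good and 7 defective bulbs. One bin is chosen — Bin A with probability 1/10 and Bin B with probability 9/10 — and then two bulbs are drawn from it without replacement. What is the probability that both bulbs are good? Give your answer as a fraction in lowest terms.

147/1700

From Bin A: P(both good) = (9/17)(8/16) = 9/34.
From Bin B: P(both good) = (3/10)(2/9) = 1/15.
Total probability = (1/10)(9/34) + (9/10)(1/15) = 147/1700.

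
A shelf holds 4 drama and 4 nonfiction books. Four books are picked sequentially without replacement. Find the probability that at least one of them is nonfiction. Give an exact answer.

P(no nonfiction) = 4/8 × 3/7 × 2/6 × 1/5 = 24/1680 = 1/70.
P(at least one) = 1 − 1/70 = 69/70.

69/70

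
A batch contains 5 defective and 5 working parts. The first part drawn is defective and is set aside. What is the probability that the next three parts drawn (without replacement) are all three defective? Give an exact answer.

With the first part removed, 4 defective remain out of 9.
P = 4/9 × 3/8 × 2/7 = 24/504 = 1/21.

1/21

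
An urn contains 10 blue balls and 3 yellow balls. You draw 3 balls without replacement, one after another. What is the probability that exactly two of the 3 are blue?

135/286

One ordering (blue drawn first) has probability 10/13 × 9/12 × 3/11 = 270/1716 = 45/286.
There are C(3,2) = 3 such orderings, each equally likely, so P = 3 × 45/286 = 135/286.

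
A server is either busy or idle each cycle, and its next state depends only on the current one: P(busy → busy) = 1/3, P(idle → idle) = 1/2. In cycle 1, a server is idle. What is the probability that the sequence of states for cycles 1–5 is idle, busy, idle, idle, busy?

Cycle 1 is given. For each transition, use the conditional probability from the current state:
P(busy | idle) = 1/2; P(idle | busy) = 2/3; P(idle | idle) = 1/2; P(busy | idle) = 1/2.
P = 1/2 × 2/3 × 1/2 × 1/2 = 2/24 = 1/12.

1/12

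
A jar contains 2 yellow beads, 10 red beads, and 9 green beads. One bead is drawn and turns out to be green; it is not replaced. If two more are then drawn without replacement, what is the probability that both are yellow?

After the first draw, 2 of the remaining 20 beads are yellow.
P = 2/20 × 1/19 = 2/380 = 1/190.

1/190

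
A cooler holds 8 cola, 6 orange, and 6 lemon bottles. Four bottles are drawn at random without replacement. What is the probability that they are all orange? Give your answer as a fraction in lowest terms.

P(all orange) = 6/20 × 5/19 × 4/18 × 3/17 = 360/116280 = 1/323.

1/323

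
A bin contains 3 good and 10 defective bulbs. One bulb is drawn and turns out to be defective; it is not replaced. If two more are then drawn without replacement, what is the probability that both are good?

After the first draw, 3 of the remaining 12 bulbs are good.
P = 3/12 × 2/11 = 6/132 = 1/22.

1/22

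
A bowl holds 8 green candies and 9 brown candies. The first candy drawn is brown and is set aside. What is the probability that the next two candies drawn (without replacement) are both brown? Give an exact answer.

7/30

With the first candy removed, 8 brown remain out of 16.
P = 8/16 × 7/15 = 56/240 = 7/30.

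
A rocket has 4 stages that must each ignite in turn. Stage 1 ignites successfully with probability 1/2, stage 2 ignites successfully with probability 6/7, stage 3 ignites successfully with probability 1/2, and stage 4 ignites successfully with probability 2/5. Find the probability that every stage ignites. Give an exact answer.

3/35

The events are sequential, so multiply the conditional probabilities:
P = 1/2 × 6/7 × 1/2 × 2/5 = 12/140 = 3/35.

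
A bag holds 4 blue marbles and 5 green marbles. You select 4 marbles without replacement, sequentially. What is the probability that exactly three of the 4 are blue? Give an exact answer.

10/63

One ordering (blue drawn first) has probability 4/9 × 3/8 × 2/7 × 5/6 = 120/3024 = 5/126.
There are C(4,3) = 4 such orderings, each equally likely, so P = 4 × 5/126 = 10/63.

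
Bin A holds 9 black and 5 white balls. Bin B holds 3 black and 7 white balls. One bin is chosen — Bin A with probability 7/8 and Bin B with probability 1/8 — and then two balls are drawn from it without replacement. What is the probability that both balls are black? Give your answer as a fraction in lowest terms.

From Bin A: P(both black) = (9/14)(8/13) = 36/91.
From Bin B: P(both black) = (3/10)(2/9) = 1/15.
Total probability = (7/8)(36/91) + (1/8)(1/15) = 553/1560.

553/1560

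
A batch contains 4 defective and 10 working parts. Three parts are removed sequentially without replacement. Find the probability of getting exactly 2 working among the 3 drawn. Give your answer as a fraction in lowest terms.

45/91

One ordering (working drawn first) has probability 10/14 × 9/13 × 4/12 = 360/2184 = 15/91.
There are C(3,2) = 3 such orderings, each equally likely, so P = 3 × 15/91 = 45/91.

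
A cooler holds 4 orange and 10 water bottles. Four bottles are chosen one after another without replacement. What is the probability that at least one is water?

P(no water) = 4/14 × 3/13 × 2/12 × 1/11 = 24/24024 = 1/1001.
P(at least one) = 1 − 1/1001 = 1000/1001.

1000/1001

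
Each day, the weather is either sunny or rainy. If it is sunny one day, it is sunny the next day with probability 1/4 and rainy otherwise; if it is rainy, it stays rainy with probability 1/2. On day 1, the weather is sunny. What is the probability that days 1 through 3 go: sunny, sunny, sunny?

Day 1 is given. For each transition, use the conditional probability from the current state:
P(sunny | sunny) = 1/4; P(sunny | sunny) = 1/4.
P = 1/4 × 1/4 = 1/16.

1/16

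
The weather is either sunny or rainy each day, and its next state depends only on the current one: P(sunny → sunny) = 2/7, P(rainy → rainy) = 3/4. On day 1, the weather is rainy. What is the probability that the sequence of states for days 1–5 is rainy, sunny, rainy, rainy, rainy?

Day 1 is given. For each transition, use the conditional probability from the current state:
P(sunny | rainy) = 1/4; P(rainy | sunny) = 5/7; P(rainy | rainy) = 3/4; P(rainy | rainy) = 3/4.
P = 1/4 × 5/7 × 3/4 × 3/4 = 45/448.

45/448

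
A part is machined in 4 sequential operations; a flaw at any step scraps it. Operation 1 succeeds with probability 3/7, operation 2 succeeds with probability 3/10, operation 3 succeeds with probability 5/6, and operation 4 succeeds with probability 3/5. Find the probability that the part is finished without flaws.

Multiplying along the chain,
P = 3/7 × 3/10 × 5/6 × 3/5 = 135/2100 = 9/140.

9/140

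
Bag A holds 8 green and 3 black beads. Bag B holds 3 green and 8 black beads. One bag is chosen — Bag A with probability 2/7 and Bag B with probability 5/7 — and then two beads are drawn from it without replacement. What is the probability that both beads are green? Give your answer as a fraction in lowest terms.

From Bag A: P(both green) = (8/11)(7/10) = 28/55.
From Bag B: P(both green) = (3/11)(2/10) = 3/55.
Total probability = (2/7)(28/55) + (5/7)(3/55) = 71/385.

71/385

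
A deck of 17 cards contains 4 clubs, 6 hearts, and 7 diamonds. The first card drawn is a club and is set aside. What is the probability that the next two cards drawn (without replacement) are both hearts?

With the first card removed, 6 hearts remain out of 16.
P = 6/16 × 5/15 = 30/240 = 1/8.

1/8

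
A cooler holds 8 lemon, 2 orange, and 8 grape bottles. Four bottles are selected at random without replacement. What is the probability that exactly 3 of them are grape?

One ordering (grape drawn first) has probability 8/18 × 7/17 × 6/16 × 10/15 = 3360/73440 = 7/153.
There are C(4,3) = 4 such orderings, each equally likely, so P = 4 × 7/153 = 28/153.

28/153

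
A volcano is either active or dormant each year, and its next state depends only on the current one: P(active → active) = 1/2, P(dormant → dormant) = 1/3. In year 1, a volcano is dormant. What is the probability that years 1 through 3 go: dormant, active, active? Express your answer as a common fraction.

Year 1 is given. For each transition, use the conditional probability from the current state:
P(active | dormant) = 2/3; P(active | active) = 1/2.
P = 2/3 × 1/2 = 2/6 = 1/3.

1/3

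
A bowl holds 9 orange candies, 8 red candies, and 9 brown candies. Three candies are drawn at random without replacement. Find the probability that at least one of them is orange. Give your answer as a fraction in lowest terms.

P(no orange) = 17/26 × 16/25 × 15/24 = 4080/15600 = 17/65.
P(at least one) = 1 − 17/65 = 48/65.

48/65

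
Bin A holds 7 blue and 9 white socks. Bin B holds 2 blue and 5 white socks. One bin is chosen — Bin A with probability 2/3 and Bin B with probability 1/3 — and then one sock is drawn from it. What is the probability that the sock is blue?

From Bin A: P(blue) = 7/16.
From Bin B: P(blue) = 2/7.
Total probability = (2/3)(7/16) + (1/3)(2/7) = 65/168.

65/168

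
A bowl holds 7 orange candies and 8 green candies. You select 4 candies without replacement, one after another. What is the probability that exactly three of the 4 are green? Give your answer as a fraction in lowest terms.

56/195

One ordering (green drawn first) has probability 8/15 × 7/14 × 6/13 × 7/12 = 2352/32760 = 14/195.
There are C(4,3) = 4 such orderings, each equally likely, so P = 4 × 14/195 = 56/195.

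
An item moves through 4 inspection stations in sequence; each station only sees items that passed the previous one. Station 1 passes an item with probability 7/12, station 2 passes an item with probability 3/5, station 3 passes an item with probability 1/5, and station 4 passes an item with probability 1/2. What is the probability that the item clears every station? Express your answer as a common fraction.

Multiplying along the chain,
P = 7/12 × 3/5 × 1/5 × 1/2 = 21/600 = 7/200.

7/200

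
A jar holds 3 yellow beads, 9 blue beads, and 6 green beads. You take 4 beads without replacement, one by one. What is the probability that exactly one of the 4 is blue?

21/85

One ordering (blue drawn first) has probability 9/18 × 9/17 × 8/16 × 7/15 = 4536/73440 = 21/340.
There are C(4,1) = 4 such orderings, each equally likely, so P = 4 × 21/340 = 21/85.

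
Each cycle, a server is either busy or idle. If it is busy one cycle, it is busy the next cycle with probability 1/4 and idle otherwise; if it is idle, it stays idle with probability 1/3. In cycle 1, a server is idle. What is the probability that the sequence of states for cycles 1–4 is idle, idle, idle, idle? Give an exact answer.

Cycle 1 is given. For each transition, use the conditional probability from the current state:
P(idle | idle) = 1/3; P(idle | idle) = 1/3; P(idle | idle) = 1/3.
P = 1/3 × 1/3 × 1/3 = 1/27.

1/27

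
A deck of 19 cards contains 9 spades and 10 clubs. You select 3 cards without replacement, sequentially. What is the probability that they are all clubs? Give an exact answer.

40/323

P(all clubs) = 10/19 × 9/18 × 8/17 = 720/5814 = 40/323.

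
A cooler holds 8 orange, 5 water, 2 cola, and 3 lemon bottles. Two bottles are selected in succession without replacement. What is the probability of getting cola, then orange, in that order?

Each draw changes the counts, so multiply the conditional probabilities along the sequence:
P = 2/18 × 8/17 = 16/306 = 8/153.

8/153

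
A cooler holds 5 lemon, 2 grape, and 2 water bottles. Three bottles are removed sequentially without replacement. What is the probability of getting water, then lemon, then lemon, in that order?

5/63

Each draw changes the counts, so multiply the conditional probabilities along the sequence:
P = 2/9 × 5/8 × 4/7 = 40/504 = 5/63.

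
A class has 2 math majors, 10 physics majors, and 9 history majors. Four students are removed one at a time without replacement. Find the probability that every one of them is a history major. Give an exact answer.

P(all history majors) = 9/21 × 8/20 × 7/19 × 6/18 = 3024/143640 = 2/95.

2/95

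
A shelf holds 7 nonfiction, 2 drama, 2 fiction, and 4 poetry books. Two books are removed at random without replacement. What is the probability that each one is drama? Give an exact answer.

1/105

P(all drama) = 2/15 × 1/14 = 2/210 = 1/105.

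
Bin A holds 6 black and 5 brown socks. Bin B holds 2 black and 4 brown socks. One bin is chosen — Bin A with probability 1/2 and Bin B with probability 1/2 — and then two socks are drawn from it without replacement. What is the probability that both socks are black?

28/165

From Bin A: P(both black) = (6/11)(5/10) = 3/11.
From Bin B: P(both black) = (2/6)(1/5) = 1/15.
Total probability = (1/2)(3/11) + (1/2)(1/15) = 28/165.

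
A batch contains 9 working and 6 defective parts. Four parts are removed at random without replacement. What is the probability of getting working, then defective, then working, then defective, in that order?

Multiply the probability of each draw given the previous ones:
P = 9/15 × 6/14 × 8/13 × 5/12 = 2160/32760 = 6/91.

6/91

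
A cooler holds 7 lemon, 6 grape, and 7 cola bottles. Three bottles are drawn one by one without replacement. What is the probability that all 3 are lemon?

P = 7/20 × 6/19 × 5/18 = 210/6840 = 7/228.

7/228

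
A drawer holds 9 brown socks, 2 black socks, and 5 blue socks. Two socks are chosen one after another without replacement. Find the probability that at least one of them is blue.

P(no blue) = 11/16 × 10/15 = 110/240 = 11/24.
P(at least one) = 1 − 11/24 = 13/24.

13/24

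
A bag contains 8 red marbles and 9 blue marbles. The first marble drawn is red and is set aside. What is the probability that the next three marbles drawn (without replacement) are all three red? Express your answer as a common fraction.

After the first draw, 7 of the remaining 16 marbles are red.
P = 7/16 × 6/15 × 5/14 = 210/3360 = 1/16.

1/16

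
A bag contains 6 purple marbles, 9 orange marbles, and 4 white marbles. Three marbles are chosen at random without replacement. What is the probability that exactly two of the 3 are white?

One ordering (white drawn first) has probability 4/19 × 3/18 × 15/17 = 180/5814 = 10/323.
There are C(3,2) = 3 such orderings, each equally likely, so P = 3 × 10/323 = 30/323.

30/323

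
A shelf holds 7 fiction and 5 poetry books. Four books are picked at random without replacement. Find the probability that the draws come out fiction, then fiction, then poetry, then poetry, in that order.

Each draw changes the counts, so multiply the conditional probabilities along the sequence:
P = 7/12 × 6/11 × 5/10 × 4/9 = 840/11880 = 7/99.

7/99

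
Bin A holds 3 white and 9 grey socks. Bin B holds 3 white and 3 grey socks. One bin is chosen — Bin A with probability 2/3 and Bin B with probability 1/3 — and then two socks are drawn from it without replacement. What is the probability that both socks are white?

16/165

From Bin A: P(both white) = (3/12)(2/11) = 1/22.
From Bin B: P(both white) = (3/6)(2/5) = 1/5.
Total probability = (2/3)(1/22) + (1/3)(1/5) = 16/165.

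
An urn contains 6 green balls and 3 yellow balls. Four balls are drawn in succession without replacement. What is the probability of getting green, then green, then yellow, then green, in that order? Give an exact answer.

5/42

Chain rule:
P = 6/9 × 5/8 × 3/7 × 4/6 = 360/3024 = 5/42.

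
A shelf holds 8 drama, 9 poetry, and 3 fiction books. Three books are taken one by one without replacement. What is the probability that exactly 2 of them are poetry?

33/95

One ordering (poetry drawn first) has probability 9/20 × 8/19 × 11/18 = 792/6840 = 11/95.
There are C(3,2) = 3 such orderings, each equally likely, so P = 3 × 11/95 = 33/95.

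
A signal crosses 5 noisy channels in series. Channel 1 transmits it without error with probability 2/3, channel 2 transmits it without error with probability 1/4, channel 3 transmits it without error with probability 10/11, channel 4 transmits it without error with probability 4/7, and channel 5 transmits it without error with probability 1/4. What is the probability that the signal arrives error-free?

5/231

Each stage is reached only if all earlier stages succeed, so
P = 2/3 × 1/4 × 10/11 × 4/7 × 1/4 = 80/3696 = 5/231.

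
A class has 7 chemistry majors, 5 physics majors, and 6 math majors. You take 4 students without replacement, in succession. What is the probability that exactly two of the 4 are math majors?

One ordering (math majors drawn first) has probability 6/18 × 5/17 × 12/16 × 11/15 = 3960/73440 = 11/204.
There are C(4,2) = 6 such orderings, each equally likely, so P = 6 × 11/204 = 11/34.

11/34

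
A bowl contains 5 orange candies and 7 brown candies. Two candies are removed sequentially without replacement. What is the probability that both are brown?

P(all brown) = 7/12 × 6/11 = 42/132 = 7/22.

7/22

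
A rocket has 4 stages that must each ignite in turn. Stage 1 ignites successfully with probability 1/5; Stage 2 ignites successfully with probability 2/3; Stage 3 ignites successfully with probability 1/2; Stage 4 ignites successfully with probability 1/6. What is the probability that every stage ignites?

1/90

Multiplying along the chain,
P = 1/5 × 2/3 × 1/2 × 1/6 = 2/180 = 1/90.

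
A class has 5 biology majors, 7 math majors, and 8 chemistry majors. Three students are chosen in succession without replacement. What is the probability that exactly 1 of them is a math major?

91/190

One ordering (a math major drawn first) has probability 7/20 × 13/19 × 12/18 = 1092/6840 = 91/570.
There are C(3,1) = 3 such orderings, each equally likely, so P = 3 × 91/570 = 91/190.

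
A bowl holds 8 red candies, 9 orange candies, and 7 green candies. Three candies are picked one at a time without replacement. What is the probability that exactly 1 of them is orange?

One ordering (orange drawn first) has probability 9/24 × 15/23 × 14/22 = 1890/12144 = 315/2024.
There are C(3,1) = 3 such orderings, each equally likely, so P = 3 × 315/2024 = 945/2024.

945/2024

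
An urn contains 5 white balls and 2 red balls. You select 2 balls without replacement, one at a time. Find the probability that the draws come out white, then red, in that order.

Multiply the probability of each draw given the previous ones:
P = 5/7 × 2/6 = 10/42 = 5/21.

5/21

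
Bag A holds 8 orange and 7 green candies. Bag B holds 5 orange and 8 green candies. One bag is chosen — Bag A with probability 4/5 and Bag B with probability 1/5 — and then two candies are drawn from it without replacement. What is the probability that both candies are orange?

From Bag A: P(both orange) = (8/15)(7/14) = 4/15.
From Bag B: P(both orange) = (5/13)(4/12) = 5/39.
Total probability = (4/5)(4/15) + (1/5)(5/39) = 233/975.

233/975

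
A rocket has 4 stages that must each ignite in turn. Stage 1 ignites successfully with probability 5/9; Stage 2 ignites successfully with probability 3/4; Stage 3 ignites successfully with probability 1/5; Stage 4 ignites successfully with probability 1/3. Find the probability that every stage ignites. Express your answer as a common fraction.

The events are sequential, so multiply the conditional probabilities:
P = 5/9 × 3/4 × 1/5 × 1/3 = 15/540 = 1/36.

1/36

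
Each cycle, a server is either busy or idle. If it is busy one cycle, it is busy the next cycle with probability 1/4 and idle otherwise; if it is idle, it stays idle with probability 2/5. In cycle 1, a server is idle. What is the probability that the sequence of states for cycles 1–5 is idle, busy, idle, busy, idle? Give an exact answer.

Cycle 1 is given. For each transition, use the conditional probability from the current state:
P(busy | idle) = 3/5; P(idle | busy) = 3/4; P(busy | idle) = 3/5; P(idle | busy) = 3/4.
P = 3/5 × 3/4 × 3/5 × 3/4 = 81/400.

81/400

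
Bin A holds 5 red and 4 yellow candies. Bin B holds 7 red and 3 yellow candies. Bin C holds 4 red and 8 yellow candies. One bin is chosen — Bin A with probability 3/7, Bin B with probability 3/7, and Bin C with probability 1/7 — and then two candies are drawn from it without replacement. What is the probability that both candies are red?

767/2310

From Bin A: P(both red) = (5/9)(4/8) = 5/18.
From Bin B: P(both red) = (7/10)(6/9) = 7/15.
From Bin C: P(both red) = (4/12)(3/11) = 1/11.
Total probability = (3/7)(5/18) + (3/7)(7/15) + (1/7)(1/11) = 767/2310.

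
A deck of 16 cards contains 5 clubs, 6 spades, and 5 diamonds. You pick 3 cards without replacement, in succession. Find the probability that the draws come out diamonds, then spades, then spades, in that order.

5/112

Each draw changes the counts, so multiply the conditional probabilities along the sequence:
P = 5/16 × 6/15 × 5/14 = 150/3360 = 5/112.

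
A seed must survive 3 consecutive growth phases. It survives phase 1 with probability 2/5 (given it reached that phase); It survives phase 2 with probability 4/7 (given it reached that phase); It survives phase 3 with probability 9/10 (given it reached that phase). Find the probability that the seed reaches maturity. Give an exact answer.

The events are sequential, so multiply the conditional probabilities:
P = 2/5 × 4/7 × 9/10 = 72/350 = 36/175.

36/175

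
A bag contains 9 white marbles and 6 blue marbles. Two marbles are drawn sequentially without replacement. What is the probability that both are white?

P(all white) = 9/15 × 8/14 = 72/210 = 12/35.

12/35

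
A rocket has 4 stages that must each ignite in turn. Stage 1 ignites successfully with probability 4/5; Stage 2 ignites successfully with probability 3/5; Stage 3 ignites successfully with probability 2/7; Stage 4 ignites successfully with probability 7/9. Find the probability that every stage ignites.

8/75

Multiplying along the chain,
P = 4/5 × 3/5 × 2/7 × 7/9 = 168/1575 = 8/75.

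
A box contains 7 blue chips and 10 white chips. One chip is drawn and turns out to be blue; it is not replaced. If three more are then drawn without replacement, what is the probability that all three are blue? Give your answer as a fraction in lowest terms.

1/28

With the first chip removed, 6 blue remain out of 16.
P = 6/16 × 5/15 × 4/14 = 120/3360 = 1/28.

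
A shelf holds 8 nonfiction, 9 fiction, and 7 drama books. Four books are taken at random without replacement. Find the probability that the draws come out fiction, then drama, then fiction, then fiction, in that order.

Each draw changes the counts, so multiply the conditional probabilities along the sequence:
P = 9/24 × 7/23 × 8/22 × 7/21 = 3528/255024 = 7/506.

7/506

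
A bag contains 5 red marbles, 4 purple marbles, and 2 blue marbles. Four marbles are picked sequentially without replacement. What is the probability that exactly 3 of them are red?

One ordering (red drawn first) has probability 5/11 × 4/10 × 3/9 × 6/8 = 360/7920 = 1/22.
There are C(4,3) = 4 such orderings, each equally likely, so P = 4 × 1/22 = 2/11.

2/11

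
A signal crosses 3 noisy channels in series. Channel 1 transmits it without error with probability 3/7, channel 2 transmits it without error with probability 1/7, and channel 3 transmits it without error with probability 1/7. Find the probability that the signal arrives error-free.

3/343

Multiplying along the chain,
P = 3/7 × 1/7 × 1/7 = 3/343.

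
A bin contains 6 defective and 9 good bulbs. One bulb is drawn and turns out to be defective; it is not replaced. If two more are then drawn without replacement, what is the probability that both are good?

36/91

With the first bulb removed, 9 good remain out of 14.
P = 9/14 × 8/13 = 72/182 = 36/91.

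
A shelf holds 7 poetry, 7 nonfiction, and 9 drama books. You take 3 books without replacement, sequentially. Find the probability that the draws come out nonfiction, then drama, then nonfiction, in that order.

9/253

Chain rule:
P = 7/23 × 9/22 × 6/21 = 378/10626 = 9/253.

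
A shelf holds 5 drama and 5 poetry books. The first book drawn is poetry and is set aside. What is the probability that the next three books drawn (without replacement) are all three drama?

With the first book removed, 5 drama remain out of 9.
P = 5/9 × 4/8 × 3/7 = 60/504 = 5/42.

5/42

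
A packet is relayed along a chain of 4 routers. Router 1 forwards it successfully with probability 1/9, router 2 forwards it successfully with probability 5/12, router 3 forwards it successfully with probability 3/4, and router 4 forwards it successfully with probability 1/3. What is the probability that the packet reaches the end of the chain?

5/432

Each stage is reached only if all earlier stages succeed, so
P = 1/9 × 5/12 × 3/4 × 1/3 = 15/1296 = 5/432.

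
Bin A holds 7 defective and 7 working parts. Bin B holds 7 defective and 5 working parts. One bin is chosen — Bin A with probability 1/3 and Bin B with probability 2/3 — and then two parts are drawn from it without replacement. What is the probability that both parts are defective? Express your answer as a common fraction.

From Bin A: P(both defective) = (7/14)(6/13) = 3/13.
From Bin B: P(both defective) = (7/12)(6/11) = 7/22.
Total probability = (1/3)(3/13) + (2/3)(7/22) = 124/429.

124/429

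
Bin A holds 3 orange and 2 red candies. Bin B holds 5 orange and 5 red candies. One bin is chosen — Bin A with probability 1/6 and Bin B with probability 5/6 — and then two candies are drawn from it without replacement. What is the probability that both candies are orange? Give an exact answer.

127/540

From Bin A: P(both orange) = (3/5)(2/4) = 3/10.
From Bin B: P(both orange) = (5/10)(4/9) = 2/9.
Total probability = (1/6)(3/10) + (5/6)(2/9) = 127/540.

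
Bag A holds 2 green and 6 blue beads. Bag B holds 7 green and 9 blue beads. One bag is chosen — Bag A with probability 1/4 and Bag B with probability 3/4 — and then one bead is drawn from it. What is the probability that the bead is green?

From Bag A: P(green) = 2/8.
From Bag B: P(green) = 7/16.
Total probability = (1/4)(2/8) + (3/4)(7/16) = 25/64.

25/64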